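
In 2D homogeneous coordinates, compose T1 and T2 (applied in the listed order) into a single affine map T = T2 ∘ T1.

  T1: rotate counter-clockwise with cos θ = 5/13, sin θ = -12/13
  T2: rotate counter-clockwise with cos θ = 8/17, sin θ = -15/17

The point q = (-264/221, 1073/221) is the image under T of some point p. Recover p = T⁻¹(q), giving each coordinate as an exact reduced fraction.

T1 = [5/13 12/13 0; -12/13 5/13 0; 0 0 1]
T2·T1 = [-140/221 171/221 0; -171/221 -140/221 0; 0 0 1]
det M = 1; M⁻¹ = [-140/221 -171/221 0; 171/221 -140/221 0; 0 0 1]
M⁻¹ · (-264/221, 1073/221)ᵀ = (-3, -4)ᵀ

p = (-3, -4)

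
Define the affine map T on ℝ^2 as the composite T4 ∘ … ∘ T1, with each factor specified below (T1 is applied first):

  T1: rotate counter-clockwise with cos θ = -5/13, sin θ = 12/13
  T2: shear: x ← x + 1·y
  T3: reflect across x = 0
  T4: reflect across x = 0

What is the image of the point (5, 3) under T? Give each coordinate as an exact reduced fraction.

T1 rotate counter-clockwise with cos θ = -5/13, sin θ = 12/13: (5, 3) → (-61/13, 45/13)
T2 shear: x ← x + 1·y: (-61/13, 45/13) → (-16/13, 45/13)
T3 reflect across x = 0: (-16/13, 45/13) → (16/13, 45/13)
T4 reflect across x = 0: (16/13, 45/13) → (-16/13, 45/13)

T(p) = (-16/13, 45/13)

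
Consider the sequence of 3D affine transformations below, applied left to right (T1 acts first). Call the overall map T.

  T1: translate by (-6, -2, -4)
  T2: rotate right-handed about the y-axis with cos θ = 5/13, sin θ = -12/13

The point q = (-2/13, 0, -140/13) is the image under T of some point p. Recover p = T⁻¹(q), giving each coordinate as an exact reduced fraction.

T1 = [1 0 0 -6; 0 1 0 -2; 0 0 1 -4; 0 0 0 1]
T2·T1 = [5/13 0 -12/13 18/13; 0 1 0 -2; 12/13 0 5/13 -92/13; 0 0 0 1]
det M = 1; M⁻¹ = [5/13 0 12/13 6; 0 1 0 2; -12/13 0 5/13 4; 0 0 0 1]
M⁻¹ · (-2/13, 0, -140/13)ᵀ = (-4, 2, 0)ᵀ

p = (-4, 2, 0)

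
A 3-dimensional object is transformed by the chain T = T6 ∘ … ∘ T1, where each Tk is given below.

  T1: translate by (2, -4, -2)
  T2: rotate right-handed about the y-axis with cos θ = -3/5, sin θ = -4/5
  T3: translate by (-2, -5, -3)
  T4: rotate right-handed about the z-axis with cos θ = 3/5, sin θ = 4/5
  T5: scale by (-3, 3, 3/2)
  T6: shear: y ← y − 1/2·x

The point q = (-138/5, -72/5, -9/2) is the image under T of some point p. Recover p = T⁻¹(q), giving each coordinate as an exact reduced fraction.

p = (-2, -4, 2)

T1 = [1 0 0 2; 0 1 0 -4; 0 0 1 -2; 0 0 0 1]
T2·T1 = [-3/5 0 -4/5 2/5; 0 1 0 -4; 4/5 0 -3/5 14/5; 0 0 0 1]
T3·…·T1 = [-3/5 0 -4/5 -8/5; 0 1 0 -9; 4/5 0 -3/5 -1/5; 0 0 0 1]
T4·…·T1 = [-9/25 -4/5 -12/25 156/25; -12/25 3/5 -16/25 -167/25; 4/5 0 -3/5 -1/5; 0 0 0 1]
T5·…·T1 = [27/25 12/5 36/25 -468/25; -36/25 9/5 -48/25 -501/25; 6/5 0 -9/10 -3/10; 0 0 0 1]
T6·…·T1 = [27/25 12/5 36/25 -468/25; -99/50 3/5 -66/25 -267/25; 6/5 0 -9/10 -3/10; 0 0 0 1]
det M = -27/2; M⁻¹ = [1/25 -4/25 8/15 -4/5; 11/30 1/5 0 9; 4/75 -16/75 -2/5 -7/5; 0 0 0 1]
M⁻¹ · (-138/5, -72/5, -9/2)ᵀ = (-2, -4, 2)ᵀ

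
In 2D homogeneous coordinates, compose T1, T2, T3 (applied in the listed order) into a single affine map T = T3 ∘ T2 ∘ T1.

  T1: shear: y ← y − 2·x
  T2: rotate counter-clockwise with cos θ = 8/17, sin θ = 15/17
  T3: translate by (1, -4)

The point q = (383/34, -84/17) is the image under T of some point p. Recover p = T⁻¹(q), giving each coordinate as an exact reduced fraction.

T1 = [1 0 0; -2 1 0; 0 0 1]
T2·T1 = [38/17 -15/17 0; -1/17 8/17 0; 0 0 1]
T3·…·T1 = [38/17 -15/17 1; -1/17 8/17 -4; 0 0 1]
det M = 1; M⁻¹ = [8/17 15/17 52/17; 1/17 38/17 151/17; 0 0 1]
M⁻¹ · (383/34, -84/17)ᵀ = (4, -3/2)ᵀ

p = (4, -3/2)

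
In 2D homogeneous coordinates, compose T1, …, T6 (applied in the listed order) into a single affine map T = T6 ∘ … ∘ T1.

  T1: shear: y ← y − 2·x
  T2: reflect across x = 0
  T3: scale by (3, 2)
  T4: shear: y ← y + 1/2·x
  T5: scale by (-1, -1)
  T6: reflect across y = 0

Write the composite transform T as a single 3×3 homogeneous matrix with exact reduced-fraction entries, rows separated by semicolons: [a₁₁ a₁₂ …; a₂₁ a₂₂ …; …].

T1 = [1 0 0; -2 1 0; 0 0 1]
T2·T1 = [-1 0 0; -2 1 0; 0 0 1]
T3·…·T1 = [-3 0 0; -4 2 0; 0 0 1]
T4·…·T1 = [-3 0 0; -11/2 2 0; 0 0 1]
T5·…·T1 = [3 0 0; 11/2 -2 0; 0 0 1]
T6·…·T1 = [3 0 0; -11/2 2 0; 0 0 1]

T = [3 0 0; -11/2 2 0; 0 0 1]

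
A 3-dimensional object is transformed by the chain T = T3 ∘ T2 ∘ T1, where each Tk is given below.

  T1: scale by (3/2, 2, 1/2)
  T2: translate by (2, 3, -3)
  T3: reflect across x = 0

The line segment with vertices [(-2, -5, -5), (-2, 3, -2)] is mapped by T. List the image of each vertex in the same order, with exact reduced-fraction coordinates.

image vertices: (1, -7, -11/2), (1, 9, -4)

T1 scale by (3/2, 2, 1/2): (-2, -5, -5) → (-3, -10, -5/2); (-2, 3, -2) → (-3, 6, -1)
T2 translate by (2, 3, -3): (-3, -10, -5/2) → (-1, -7, -11/2); (-3, 6, -1) → (-1, 9, -4)
T3 reflect across x = 0: (-1, -7, -11/2) → (1, -7, -11/2); (-1, 9, -4) → (1, 9, -4)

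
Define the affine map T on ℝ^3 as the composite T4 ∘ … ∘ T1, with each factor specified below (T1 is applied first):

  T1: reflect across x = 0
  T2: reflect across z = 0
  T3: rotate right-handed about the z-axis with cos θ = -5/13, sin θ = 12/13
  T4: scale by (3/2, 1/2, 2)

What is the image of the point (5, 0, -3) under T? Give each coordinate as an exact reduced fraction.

T1 reflect across x = 0: (5, 0, -3) → (-5, 0, -3)
T2 reflect across z = 0: (-5, 0, -3) → (-5, 0, 3)
T3 rotate right-handed about the z-axis with cos θ = -5/13, sin θ = 12/13: (-5, 0, 3) → (25/13, -60/13, 3)
T4 scale by (3/2, 1/2, 2): (25/13, -60/13, 3) → (75/26, -30/13, 6)

T(p) = (75/26, -30/13, 6)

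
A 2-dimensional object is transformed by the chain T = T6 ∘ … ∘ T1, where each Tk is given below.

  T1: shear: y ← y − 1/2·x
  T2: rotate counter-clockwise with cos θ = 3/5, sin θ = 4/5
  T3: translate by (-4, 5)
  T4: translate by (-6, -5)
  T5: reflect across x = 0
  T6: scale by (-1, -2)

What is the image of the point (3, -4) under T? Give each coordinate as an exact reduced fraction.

T1 shear: y ← y − 1/2·x: (3, -4) → (3, -11/2)
T2 rotate counter-clockwise with cos θ = 3/5, sin θ = 4/5: (3, -11/2) → (31/5, -9/10)
T3 translate by (-4, 5): (31/5, -9/10) → (11/5, 41/10)
T4 translate by (-6, -5): (11/5, 41/10) → (-19/5, -9/10)
T5 reflect across x = 0: (-19/5, -9/10) → (19/5, -9/10)
T6 scale by (-1, -2): (19/5, -9/10) → (-19/5, 9/5)

T(p) = (-19/5, 9/5)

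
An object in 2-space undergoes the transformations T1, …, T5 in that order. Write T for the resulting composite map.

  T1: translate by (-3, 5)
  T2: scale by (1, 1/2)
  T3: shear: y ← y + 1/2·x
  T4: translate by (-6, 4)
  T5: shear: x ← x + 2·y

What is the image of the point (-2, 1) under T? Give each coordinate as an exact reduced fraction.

T(p) = (-2, 9/2)

T1 translate by (-3, 5): (-2, 1) → (-5, 6)
T2 scale by (1, 1/2): (-5, 6) → (-5, 3)
T3 shear: y ← y + 1/2·x: (-5, 3) → (-5, 1/2)
T4 translate by (-6, 4): (-5, 1/2) → (-11, 9/2)
T5 shear: x ← x + 2·y: (-11, 9/2) → (-2, 9/2)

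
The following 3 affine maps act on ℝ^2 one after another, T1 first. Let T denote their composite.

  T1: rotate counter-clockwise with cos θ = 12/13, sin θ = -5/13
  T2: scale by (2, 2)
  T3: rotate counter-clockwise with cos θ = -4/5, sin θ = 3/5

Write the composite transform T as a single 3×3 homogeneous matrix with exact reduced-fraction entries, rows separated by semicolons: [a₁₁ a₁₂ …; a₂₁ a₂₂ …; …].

T1 = [12/13 5/13 0; -5/13 12/13 0; 0 0 1]
T2·T1 = [24/13 10/13 0; -10/13 24/13 0; 0 0 1]
T3·…·T1 = [-66/65 -112/65 0; 112/65 -66/65 0; 0 0 1]

T = [-66/65 -112/65 0; 112/65 -66/65 0; 0 0 1]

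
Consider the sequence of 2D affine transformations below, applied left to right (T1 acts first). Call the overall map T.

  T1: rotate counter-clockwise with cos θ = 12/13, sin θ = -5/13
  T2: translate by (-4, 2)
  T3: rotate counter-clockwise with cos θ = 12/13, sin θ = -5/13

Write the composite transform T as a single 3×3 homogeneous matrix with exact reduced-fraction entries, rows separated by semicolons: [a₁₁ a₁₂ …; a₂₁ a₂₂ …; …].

T1 = [12/13 5/13 0; -5/13 12/13 0; 0 0 1]
T2·T1 = [12/13 5/13 -4; -5/13 12/13 2; 0 0 1]
T3·…·T1 = [119/169 120/169 -38/13; -120/169 119/169 44/13; 0 0 1]

T = [119/169 120/169 -38/13; -120/169 119/169 44/13; 0 0 1]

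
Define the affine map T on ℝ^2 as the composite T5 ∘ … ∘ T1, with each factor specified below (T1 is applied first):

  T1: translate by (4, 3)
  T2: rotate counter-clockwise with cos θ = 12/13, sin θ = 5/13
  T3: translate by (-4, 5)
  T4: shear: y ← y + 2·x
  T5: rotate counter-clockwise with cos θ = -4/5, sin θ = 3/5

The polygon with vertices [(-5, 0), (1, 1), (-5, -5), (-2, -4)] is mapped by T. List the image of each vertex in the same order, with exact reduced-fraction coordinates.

T1 translate by (4, 3): (-5, 0) → (-1, 3); (1, 1) → (5, 4); (-5, -5) → (-1, -2); (-2, -4) → (2, -1)
T2 rotate counter-clockwise with cos θ = 12/13, sin θ = 5/13: (-1, 3) → (-27/13, 31/13); (5, 4) → (40/13, 73/13); (-1, -2) → (-2/13, -29/13); (2, -1) → (29/13, -2/13)
T3 translate by (-4, 5): (-27/13, 31/13) → (-79/13, 96/13); (40/13, 73/13) → (-12/13, 138/13); (-2/13, -29/13) → (-54/13, 36/13); (29/13, -2/13) → (-23/13, 63/13)
T4 shear: y ← y + 2·x: (-79/13, 96/13) → (-79/13, -62/13); (-12/13, 138/13) → (-12/13, 114/13); (-54/13, 36/13) → (-54/13, -72/13); (-23/13, 63/13) → (-23/13, 17/13)
T5 rotate counter-clockwise with cos θ = -4/5, sin θ = 3/5: (-79/13, -62/13) → (502/65, 11/65); (-12/13, 114/13) → (-294/65, -492/65); (-54/13, -72/13) → (432/65, 126/65); (-23/13, 17/13) → (41/65, -137/65)

image vertices: (502/65, 11/65), (-294/65, -492/65), (432/65, 126/65), (41/65, -137/65)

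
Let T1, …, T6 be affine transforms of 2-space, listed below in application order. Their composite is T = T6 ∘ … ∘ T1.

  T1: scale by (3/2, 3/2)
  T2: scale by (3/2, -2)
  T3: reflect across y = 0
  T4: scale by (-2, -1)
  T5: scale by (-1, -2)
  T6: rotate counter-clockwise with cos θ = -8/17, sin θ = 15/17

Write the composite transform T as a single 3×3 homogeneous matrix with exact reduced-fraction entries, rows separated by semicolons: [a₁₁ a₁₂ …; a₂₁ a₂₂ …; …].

T = [-36/17 -90/17 0; 135/34 -48/17 0; 0 0 1]

T1 = [3/2 0 0; 0 3/2 0; 0 0 1]
T2·T1 = [9/4 0 0; 0 -3 0; 0 0 1]
T3·…·T1 = [9/4 0 0; 0 3 0; 0 0 1]
T4·…·T1 = [-9/2 0 0; 0 -3 0; 0 0 1]
T5·…·T1 = [9/2 0 0; 0 6 0; 0 0 1]
T6·…·T1 = [-36/17 -90/17 0; 135/34 -48/17 0; 0 0 1]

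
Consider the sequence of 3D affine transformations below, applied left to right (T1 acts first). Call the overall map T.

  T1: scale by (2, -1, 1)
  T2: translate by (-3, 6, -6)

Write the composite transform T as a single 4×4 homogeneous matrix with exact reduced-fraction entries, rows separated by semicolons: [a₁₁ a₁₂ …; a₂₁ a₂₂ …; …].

T = [2 0 0 -3; 0 -1 0 6; 0 0 1 -6; 0 0 0 1]

T1 = [2 0 0 0; 0 -1 0 0; 0 0 1 0; 0 0 0 1]
T2·T1 = [2 0 0 -3; 0 -1 0 6; 0 0 1 -6; 0 0 0 1]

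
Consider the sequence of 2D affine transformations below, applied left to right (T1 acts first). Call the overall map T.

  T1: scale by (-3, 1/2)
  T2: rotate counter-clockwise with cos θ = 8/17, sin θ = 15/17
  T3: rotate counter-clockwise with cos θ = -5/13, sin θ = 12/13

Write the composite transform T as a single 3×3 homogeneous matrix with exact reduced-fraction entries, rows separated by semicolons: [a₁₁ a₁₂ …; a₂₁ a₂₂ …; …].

T = [660/221 -21/442 0; -63/221 -110/221 0; 0 0 1]

T1 = [-3 0 0; 0 1/2 0; 0 0 1]
T2·T1 = [-24/17 -15/34 0; -45/17 4/17 0; 0 0 1]
T3·…·T1 = [660/221 -21/442 0; -63/221 -110/221 0; 0 0 1]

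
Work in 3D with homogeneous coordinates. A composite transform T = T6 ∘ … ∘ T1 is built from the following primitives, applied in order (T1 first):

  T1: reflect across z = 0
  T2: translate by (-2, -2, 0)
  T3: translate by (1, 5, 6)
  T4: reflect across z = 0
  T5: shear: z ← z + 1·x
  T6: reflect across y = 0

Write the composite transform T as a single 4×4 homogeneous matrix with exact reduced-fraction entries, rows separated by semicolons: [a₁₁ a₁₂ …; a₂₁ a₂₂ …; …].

T = [1 0 0 -1; 0 -1 0 -3; 1 0 1 -7; 0 0 0 1]

T1 = [1 0 0 0; 0 1 0 0; 0 0 -1 0; 0 0 0 1]
T2·T1 = [1 0 0 -2; 0 1 0 -2; 0 0 -1 0; 0 0 0 1]
T3·…·T1 = [1 0 0 -1; 0 1 0 3; 0 0 -1 6; 0 0 0 1]
T4·…·T1 = [1 0 0 -1; 0 1 0 3; 0 0 1 -6; 0 0 0 1]
T5·…·T1 = [1 0 0 -1; 0 1 0 3; 1 0 1 -7; 0 0 0 1]
T6·…·T1 = [1 0 0 -1; 0 -1 0 -3; 1 0 1 -7; 0 0 0 1]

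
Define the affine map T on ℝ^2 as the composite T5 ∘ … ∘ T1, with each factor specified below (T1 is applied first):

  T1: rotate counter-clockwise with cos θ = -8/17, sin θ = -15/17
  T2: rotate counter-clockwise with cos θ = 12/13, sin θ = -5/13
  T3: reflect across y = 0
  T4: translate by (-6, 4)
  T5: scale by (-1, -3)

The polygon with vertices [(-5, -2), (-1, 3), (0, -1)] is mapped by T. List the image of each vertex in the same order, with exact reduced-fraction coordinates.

image vertices: (751/221, 474/221), (735/221, -3771/221), (1466/221, -2139/221)

T1 rotate counter-clockwise with cos θ = -8/17, sin θ = -15/17: (-5, -2) → (10/17, 91/17); (-1, 3) → (53/17, -9/17); (0, -1) → (-15/17, 8/17)
T2 rotate counter-clockwise with cos θ = 12/13, sin θ = -5/13: (10/17, 91/17) → (575/221, 1042/221); (53/17, -9/17) → (591/221, -373/221); (-15/17, 8/17) → (-140/221, 171/221)
T3 reflect across y = 0: (575/221, 1042/221) → (575/221, -1042/221); (591/221, -373/221) → (591/221, 373/221); (-140/221, 171/221) → (-140/221, -171/221)
T4 translate by (-6, 4): (575/221, -1042/221) → (-751/221, -158/221); (591/221, 373/221) → (-735/221, 1257/221); (-140/221, -171/221) → (-1466/221, 713/221)
T5 scale by (-1, -3): (-751/221, -158/221) → (751/221, 474/221); (-735/221, 1257/221) → (735/221, -3771/221); (-1466/221, 713/221) → (1466/221, -2139/221)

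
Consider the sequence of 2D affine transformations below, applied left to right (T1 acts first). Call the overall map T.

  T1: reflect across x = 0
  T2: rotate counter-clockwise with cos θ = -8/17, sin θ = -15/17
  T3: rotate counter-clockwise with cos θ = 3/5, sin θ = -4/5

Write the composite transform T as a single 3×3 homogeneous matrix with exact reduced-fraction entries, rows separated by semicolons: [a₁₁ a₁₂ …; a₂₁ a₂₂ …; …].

T1 = [-1 0 0; 0 1 0; 0 0 1]
T2·T1 = [8/17 15/17 0; 15/17 -8/17 0; 0 0 1]
T3·…·T1 = [84/85 13/85 0; 13/85 -84/85 0; 0 0 1]

T = [84/85 13/85 0; 13/85 -84/85 0; 0 0 1]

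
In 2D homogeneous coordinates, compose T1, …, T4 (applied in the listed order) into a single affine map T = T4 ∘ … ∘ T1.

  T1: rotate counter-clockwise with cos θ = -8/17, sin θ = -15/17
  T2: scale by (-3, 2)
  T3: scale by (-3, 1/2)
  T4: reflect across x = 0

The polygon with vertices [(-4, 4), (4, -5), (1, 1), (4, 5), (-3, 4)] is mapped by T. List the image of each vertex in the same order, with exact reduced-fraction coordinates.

image vertices: (-828/17, 28/17), (963/17, -20/17), (-63/17, -23/17), (-387/17, -100/17), (-756/17, 13/17)

T1 rotate counter-clockwise with cos θ = -8/17, sin θ = -15/17: (-4, 4) → (92/17, 28/17); (4, -5) → (-107/17, -20/17); (1, 1) → (7/17, -23/17); (4, 5) → (43/17, -100/17); (-3, 4) → (84/17, 13/17)
T2 scale by (-3, 2): (92/17, 28/17) → (-276/17, 56/17); (-107/17, -20/17) → (321/17, -40/17); (7/17, -23/17) → (-21/17, -46/17); (43/17, -100/17) → (-129/17, -200/17); (84/17, 13/17) → (-252/17, 26/17)
T3 scale by (-3, 1/2): (-276/17, 56/17) → (828/17, 28/17); (321/17, -40/17) → (-963/17, -20/17); (-21/17, -46/17) → (63/17, -23/17); (-129/17, -200/17) → (387/17, -100/17); (-252/17, 26/17) → (756/17, 13/17)
T4 reflect across x = 0: (828/17, 28/17) → (-828/17, 28/17); (-963/17, -20/17) → (963/17, -20/17); (63/17, -23/17) → (-63/17, -23/17); (387/17, -100/17) → (-387/17, -100/17); (756/17, 13/17) → (-756/17, 13/17)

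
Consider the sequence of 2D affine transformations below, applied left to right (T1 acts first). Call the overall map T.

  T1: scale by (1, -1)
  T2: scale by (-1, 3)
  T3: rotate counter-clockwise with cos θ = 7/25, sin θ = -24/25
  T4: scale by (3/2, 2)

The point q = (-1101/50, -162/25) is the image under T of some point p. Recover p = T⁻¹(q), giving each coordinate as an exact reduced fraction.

T1 = [1 0 0; 0 -1 0; 0 0 1]
T2·T1 = [-1 0 0; 0 -3 0; 0 0 1]
T3·…·T1 = [-7/25 -72/25 0; 24/25 -21/25 0; 0 0 1]
T4·…·T1 = [-21/50 -108/25 0; 48/25 -42/25 0; 0 0 1]
det M = 9; M⁻¹ = [-14/75 12/25 0; -16/75 -7/150 0; 0 0 1]
M⁻¹ · (-1101/50, -162/25)ᵀ = (1, 5)ᵀ

p = (1, 5)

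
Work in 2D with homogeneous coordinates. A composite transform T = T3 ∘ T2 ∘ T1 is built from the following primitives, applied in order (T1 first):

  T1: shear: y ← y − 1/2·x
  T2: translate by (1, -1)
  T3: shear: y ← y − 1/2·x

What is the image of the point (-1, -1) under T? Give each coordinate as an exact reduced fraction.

T1 shear: y ← y − 1/2·x: (-1, -1) → (-1, -1/2)
T2 translate by (1, -1): (-1, -1/2) → (0, -3/2)
T3 shear: y ← y − 1/2·x: (0, -3/2) → (0, -3/2)

T(p) = (0, -3/2)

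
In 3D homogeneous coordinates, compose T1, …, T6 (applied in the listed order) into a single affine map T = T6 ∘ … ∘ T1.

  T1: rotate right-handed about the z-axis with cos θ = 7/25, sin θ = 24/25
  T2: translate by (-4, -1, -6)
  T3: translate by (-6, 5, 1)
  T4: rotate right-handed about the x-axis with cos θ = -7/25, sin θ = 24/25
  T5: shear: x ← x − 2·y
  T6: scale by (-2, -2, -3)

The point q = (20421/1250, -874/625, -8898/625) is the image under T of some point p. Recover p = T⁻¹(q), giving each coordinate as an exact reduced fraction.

p = (5/4, -3, 3)

T1 = [7/25 -24/25 0 0; 24/25 7/25 0 0; 0 0 1 0; 0 0 0 1]
T2·T1 = [7/25 -24/25 0 -4; 24/25 7/25 0 -1; 0 0 1 -6; 0 0 0 1]
T3·…·T1 = [7/25 -24/25 0 -10; 24/25 7/25 0 4; 0 0 1 -5; 0 0 0 1]
T4·…·T1 = [7/25 -24/25 0 -10; -168/625 -49/625 -24/25 92/25; 576/625 168/625 -7/25 131/25; 0 0 0 1]
T5·…·T1 = [511/625 -502/625 48/25 -434/25; -168/625 -49/625 -24/25 92/25; 576/625 168/625 -7/25 131/25; 0 0 0 1]
T6·…·T1 = [-1022/625 1004/625 -96/25 868/25; 336/625 98/625 48/25 -184/25; -1728/625 -504/625 21/25 -393/25; 0 0 0 1]
det M = -12; M⁻¹ = [-7/50 -91/625 -192/625 -26/25; 12/25 1249/1250 -56/625 -268/25; 0 12/25 7/75 5; 0 0 0 1]
M⁻¹ · (20421/1250, -874/625, -8898/625)ᵀ = (5/4, -3, 3)ᵀ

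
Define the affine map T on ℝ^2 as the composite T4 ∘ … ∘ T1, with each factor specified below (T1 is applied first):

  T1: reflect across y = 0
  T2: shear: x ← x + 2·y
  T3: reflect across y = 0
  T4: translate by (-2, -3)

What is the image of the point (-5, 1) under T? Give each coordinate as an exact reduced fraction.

T(p) = (-9, -2)

T1 reflect across y = 0: (-5, 1) → (-5, -1)
T2 shear: x ← x + 2·y: (-5, -1) → (-7, -1)
T3 reflect across y = 0: (-7, -1) → (-7, 1)
T4 translate by (-2, -3): (-7, 1) → (-9, -2)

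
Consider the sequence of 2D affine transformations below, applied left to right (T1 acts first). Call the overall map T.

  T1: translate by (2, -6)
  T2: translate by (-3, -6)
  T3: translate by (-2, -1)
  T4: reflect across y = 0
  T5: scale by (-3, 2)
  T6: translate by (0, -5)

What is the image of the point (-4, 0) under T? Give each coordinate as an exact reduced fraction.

T1 translate by (2, -6): (-4, 0) → (-2, -6)
T2 translate by (-3, -6): (-2, -6) → (-5, -12)
T3 translate by (-2, -1): (-5, -12) → (-7, -13)
T4 reflect across y = 0: (-7, -13) → (-7, 13)
T5 scale by (-3, 2): (-7, 13) → (21, 26)
T6 translate by (0, -5): (21, 26) → (21, 21)

T(p) = (21, 21)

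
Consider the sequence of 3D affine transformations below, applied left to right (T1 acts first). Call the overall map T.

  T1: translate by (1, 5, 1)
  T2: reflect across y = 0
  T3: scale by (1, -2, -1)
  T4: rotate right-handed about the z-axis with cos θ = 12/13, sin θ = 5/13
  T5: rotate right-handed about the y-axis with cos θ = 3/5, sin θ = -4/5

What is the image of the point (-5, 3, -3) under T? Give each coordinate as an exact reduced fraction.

T(p) = (-488/65, 172/13, -434/65)

T1 translate by (1, 5, 1): (-5, 3, -3) → (-4, 8, -2)
T2 reflect across y = 0: (-4, 8, -2) → (-4, -8, -2)
T3 scale by (1, -2, -1): (-4, -8, -2) → (-4, 16, 2)
T4 rotate right-handed about the z-axis with cos θ = 12/13, sin θ = 5/13: (-4, 16, 2) → (-128/13, 172/13, 2)
T5 rotate right-handed about the y-axis with cos θ = 3/5, sin θ = -4/5: (-128/13, 172/13, 2) → (-488/65, 172/13, -434/65)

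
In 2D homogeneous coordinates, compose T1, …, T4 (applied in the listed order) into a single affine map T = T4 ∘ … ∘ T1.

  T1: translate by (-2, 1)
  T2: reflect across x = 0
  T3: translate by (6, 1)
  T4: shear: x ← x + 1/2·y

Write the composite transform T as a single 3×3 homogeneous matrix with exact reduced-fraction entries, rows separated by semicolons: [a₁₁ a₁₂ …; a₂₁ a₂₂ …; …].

T = [-1 1/2 9; 0 1 2; 0 0 1]

T1 = [1 0 -2; 0 1 1; 0 0 1]
T2·T1 = [-1 0 2; 0 1 1; 0 0 1]
T3·…·T1 = [-1 0 8; 0 1 2; 0 0 1]
T4·…·T1 = [-1 1/2 9; 0 1 2; 0 0 1]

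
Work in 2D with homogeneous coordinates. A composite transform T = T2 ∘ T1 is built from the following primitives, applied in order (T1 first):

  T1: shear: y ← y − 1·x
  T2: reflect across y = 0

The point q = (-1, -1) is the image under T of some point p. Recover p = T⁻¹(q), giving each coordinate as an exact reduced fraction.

T1 = [1 0 0; -1 1 0; 0 0 1]
T2·T1 = [1 0 0; 1 -1 0; 0 0 1]
det M = -1; M⁻¹ = [1 0 0; 1 -1 0; 0 0 1]
M⁻¹ · (-1, -1)ᵀ = (-1, 0)ᵀ

p = (-1, 0)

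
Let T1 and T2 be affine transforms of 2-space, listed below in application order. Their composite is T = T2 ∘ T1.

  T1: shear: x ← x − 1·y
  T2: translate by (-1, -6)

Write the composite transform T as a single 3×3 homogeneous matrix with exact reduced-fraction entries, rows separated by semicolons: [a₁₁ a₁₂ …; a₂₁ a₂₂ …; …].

T1 = [1 -1 0; 0 1 0; 0 0 1]
T2·T1 = [1 -1 -1; 0 1 -6; 0 0 1]

T = [1 -1 -1; 0 1 -6; 0 0 1]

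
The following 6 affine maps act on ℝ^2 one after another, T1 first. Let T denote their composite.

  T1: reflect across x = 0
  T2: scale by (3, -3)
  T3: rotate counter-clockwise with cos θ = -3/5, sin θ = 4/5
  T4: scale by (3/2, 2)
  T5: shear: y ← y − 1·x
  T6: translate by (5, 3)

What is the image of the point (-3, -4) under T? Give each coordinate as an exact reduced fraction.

T1 reflect across x = 0: (-3, -4) → (3, -4)
T2 scale by (3, -3): (3, -4) → (9, 12)
T3 rotate counter-clockwise with cos θ = -3/5, sin θ = 4/5: (9, 12) → (-15, 0)
T4 scale by (3/2, 2): (-15, 0) → (-45/2, 0)
T5 shear: y ← y − 1·x: (-45/2, 0) → (-45/2, 45/2)
T6 translate by (5, 3): (-45/2, 45/2) → (-35/2, 51/2)

T(p) = (-35/2, 51/2)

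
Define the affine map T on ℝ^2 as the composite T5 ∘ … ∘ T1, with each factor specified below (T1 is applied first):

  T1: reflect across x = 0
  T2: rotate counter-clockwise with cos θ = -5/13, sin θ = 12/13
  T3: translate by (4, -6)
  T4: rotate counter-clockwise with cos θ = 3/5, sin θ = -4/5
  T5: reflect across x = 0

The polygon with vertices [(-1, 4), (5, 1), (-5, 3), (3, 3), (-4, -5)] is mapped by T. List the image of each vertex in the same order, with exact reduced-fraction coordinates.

image vertices: (347/65, -254/65), (29/5, -53/5), (159/65, -63/65), (423/65, -511/65), (-256/65, -383/65)

T1 reflect across x = 0: (-1, 4) → (1, 4); (5, 1) → (-5, 1); (-5, 3) → (5, 3); (3, 3) → (-3, 3); (-4, -5) → (4, -5)
T2 rotate counter-clockwise with cos θ = -5/13, sin θ = 12/13: (1, 4) → (-53/13, -8/13); (-5, 1) → (1, -5); (5, 3) → (-61/13, 45/13); (-3, 3) → (-21/13, -51/13); (4, -5) → (40/13, 73/13)
T3 translate by (4, -6): (-53/13, -8/13) → (-1/13, -86/13); (1, -5) → (5, -11); (-61/13, 45/13) → (-9/13, -33/13); (-21/13, -51/13) → (31/13, -129/13); (40/13, 73/13) → (92/13, -5/13)
T4 rotate counter-clockwise with cos θ = 3/5, sin θ = -4/5: (-1/13, -86/13) → (-347/65, -254/65); (5, -11) → (-29/5, -53/5); (-9/13, -33/13) → (-159/65, -63/65); (31/13, -129/13) → (-423/65, -511/65); (92/13, -5/13) → (256/65, -383/65)
T5 reflect across x = 0: (-347/65, -254/65) → (347/65, -254/65); (-29/5, -53/5) → (29/5, -53/5); (-159/65, -63/65) → (159/65, -63/65); (-423/65, -511/65) → (423/65, -511/65); (256/65, -383/65) → (-256/65, -383/65)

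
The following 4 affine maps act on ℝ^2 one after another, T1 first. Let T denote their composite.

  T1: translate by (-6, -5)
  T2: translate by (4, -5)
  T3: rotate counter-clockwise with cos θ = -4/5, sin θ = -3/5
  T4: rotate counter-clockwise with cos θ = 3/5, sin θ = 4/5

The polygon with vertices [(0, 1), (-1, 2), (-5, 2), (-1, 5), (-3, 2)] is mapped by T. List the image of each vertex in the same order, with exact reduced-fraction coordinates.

T1 translate by (-6, -5): (0, 1) → (-6, -4); (-1, 2) → (-7, -3); (-5, 2) → (-11, -3); (-1, 5) → (-7, 0); (-3, 2) → (-9, -3)
T2 translate by (4, -5): (-6, -4) → (-2, -9); (-7, -3) → (-3, -8); (-11, -3) → (-7, -8); (-7, 0) → (-3, -5); (-9, -3) → (-5, -8)
T3 rotate counter-clockwise with cos θ = -4/5, sin θ = -3/5: (-2, -9) → (-19/5, 42/5); (-3, -8) → (-12/5, 41/5); (-7, -8) → (4/5, 53/5); (-3, -5) → (-3/5, 29/5); (-5, -8) → (-4/5, 47/5)
T4 rotate counter-clockwise with cos θ = 3/5, sin θ = 4/5: (-19/5, 42/5) → (-9, 2); (-12/5, 41/5) → (-8, 3); (4/5, 53/5) → (-8, 7); (-3/5, 29/5) → (-5, 3); (-4/5, 47/5) → (-8, 5)

image vertices: (-9, 2), (-8, 3), (-8, 7), (-5, 3), (-8, 5)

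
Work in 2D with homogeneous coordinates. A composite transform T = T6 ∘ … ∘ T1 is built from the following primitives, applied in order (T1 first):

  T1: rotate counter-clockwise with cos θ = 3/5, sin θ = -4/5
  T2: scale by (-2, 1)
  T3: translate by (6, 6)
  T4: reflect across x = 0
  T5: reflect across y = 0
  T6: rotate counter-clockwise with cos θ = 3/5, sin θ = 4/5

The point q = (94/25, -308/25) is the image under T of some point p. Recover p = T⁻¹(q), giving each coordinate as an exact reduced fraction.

T1 = [3/5 4/5 0; -4/5 3/5 0; 0 0 1]
T2·T1 = [-6/5 -8/5 0; -4/5 3/5 0; 0 0 1]
T3·…·T1 = [-6/5 -8/5 6; -4/5 3/5 6; 0 0 1]
T4·…·T1 = [6/5 8/5 -6; -4/5 3/5 6; 0 0 1]
T5·…·T1 = [6/5 8/5 -6; 4/5 -3/5 -6; 0 0 1]
T6·…·T1 = [2/25 36/25 6/5; 36/25 23/25 -42/5; 0 0 1]
det M = -2; M⁻¹ = [-23/50 18/25 33/5; 18/25 -1/25 -6/5; 0 0 1]
M⁻¹ · (94/25, -308/25)ᵀ = (-4, 2)ᵀ

p = (-4, 2)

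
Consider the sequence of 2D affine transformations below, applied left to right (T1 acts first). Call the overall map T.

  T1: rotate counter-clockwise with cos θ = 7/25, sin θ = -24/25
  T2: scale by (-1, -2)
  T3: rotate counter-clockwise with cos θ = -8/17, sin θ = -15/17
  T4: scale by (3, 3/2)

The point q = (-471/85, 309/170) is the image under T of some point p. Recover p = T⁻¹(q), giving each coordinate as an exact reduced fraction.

T1 = [7/25 24/25 0; -24/25 7/25 0; 0 0 1]
T2·T1 = [-7/25 -24/25 0; 48/25 -14/25 0; 0 0 1]
T3·…·T1 = [776/425 -18/425 0; -279/425 472/425 0; 0 0 1]
T4·…·T1 = [2328/425 -54/425 0; -837/850 708/425 0; 0 0 1]
det M = 9; M⁻¹ = [236/1275 6/425 0; 93/850 776/1275 0; 0 0 1]
M⁻¹ · (-471/85, 309/170)ᵀ = (-1, 1/2)ᵀ

p = (-1, 1/2)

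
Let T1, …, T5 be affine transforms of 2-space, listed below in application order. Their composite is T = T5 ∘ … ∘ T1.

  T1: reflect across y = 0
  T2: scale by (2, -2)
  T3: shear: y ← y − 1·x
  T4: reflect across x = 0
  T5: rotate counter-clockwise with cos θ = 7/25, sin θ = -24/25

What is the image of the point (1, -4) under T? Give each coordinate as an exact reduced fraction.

T1 reflect across y = 0: (1, -4) → (1, 4)
T2 scale by (2, -2): (1, 4) → (2, -8)
T3 shear: y ← y − 1·x: (2, -8) → (2, -10)
T4 reflect across x = 0: (2, -10) → (-2, -10)
T5 rotate counter-clockwise with cos θ = 7/25, sin θ = -24/25: (-2, -10) → (-254/25, -22/25)

T(p) = (-254/25, -22/25)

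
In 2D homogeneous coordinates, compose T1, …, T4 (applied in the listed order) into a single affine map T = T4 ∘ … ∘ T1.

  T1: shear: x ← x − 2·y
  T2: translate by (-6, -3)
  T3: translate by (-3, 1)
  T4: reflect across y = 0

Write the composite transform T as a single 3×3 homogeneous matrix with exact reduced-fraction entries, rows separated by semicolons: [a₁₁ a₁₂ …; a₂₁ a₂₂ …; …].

T = [1 -2 -9; 0 -1 2; 0 0 1]

T1 = [1 -2 0; 0 1 0; 0 0 1]
T2·T1 = [1 -2 -6; 0 1 -3; 0 0 1]
T3·…·T1 = [1 -2 -9; 0 1 -2; 0 0 1]
T4·…·T1 = [1 -2 -9; 0 -1 2; 0 0 1]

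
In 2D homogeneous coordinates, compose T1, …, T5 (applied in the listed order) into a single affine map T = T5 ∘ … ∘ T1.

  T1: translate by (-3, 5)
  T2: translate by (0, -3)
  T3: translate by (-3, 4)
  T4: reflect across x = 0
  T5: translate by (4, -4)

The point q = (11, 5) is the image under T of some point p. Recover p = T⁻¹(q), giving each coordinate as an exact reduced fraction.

T1 = [1 0 -3; 0 1 5; 0 0 1]
T2·T1 = [1 0 -3; 0 1 2; 0 0 1]
T3·…·T1 = [1 0 -6; 0 1 6; 0 0 1]
T4·…·T1 = [-1 0 6; 0 1 6; 0 0 1]
T5·…·T1 = [-1 0 10; 0 1 2; 0 0 1]
det M = -1; M⁻¹ = [-1 0 10; 0 1 -2; 0 0 1]
M⁻¹ · (11, 5)ᵀ = (-1, 3)ᵀ

p = (-1, 3)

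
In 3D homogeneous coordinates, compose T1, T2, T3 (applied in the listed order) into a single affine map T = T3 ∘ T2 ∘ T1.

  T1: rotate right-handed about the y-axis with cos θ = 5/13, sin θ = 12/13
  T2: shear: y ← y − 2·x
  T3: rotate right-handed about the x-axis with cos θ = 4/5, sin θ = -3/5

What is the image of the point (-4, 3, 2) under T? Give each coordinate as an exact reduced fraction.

T1 rotate right-handed about the y-axis with cos θ = 5/13, sin θ = 12/13: (-4, 3, 2) → (4/13, 3, 58/13)
T2 shear: y ← y − 2·x: (4/13, 3, 58/13) → (4/13, 31/13, 58/13)
T3 rotate right-handed about the x-axis with cos θ = 4/5, sin θ = -3/5: (4/13, 31/13, 58/13) → (4/13, 298/65, 139/65)

T(p) = (4/13, 298/65, 139/65)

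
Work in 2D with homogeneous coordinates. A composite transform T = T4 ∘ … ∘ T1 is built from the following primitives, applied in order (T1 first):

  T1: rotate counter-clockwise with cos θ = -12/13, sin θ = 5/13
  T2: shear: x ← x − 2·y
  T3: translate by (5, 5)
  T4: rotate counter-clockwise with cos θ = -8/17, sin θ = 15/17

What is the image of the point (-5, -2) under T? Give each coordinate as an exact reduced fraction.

T1 rotate counter-clockwise with cos θ = -12/13, sin θ = 5/13: (-5, -2) → (70/13, -1/13)
T2 shear: x ← x − 2·y: (70/13, -1/13) → (72/13, -1/13)
T3 translate by (5, 5): (72/13, -1/13) → (137/13, 64/13)
T4 rotate counter-clockwise with cos θ = -8/17, sin θ = 15/17: (137/13, 64/13) → (-2056/221, 1543/221)

T(p) = (-2056/221, 1543/221)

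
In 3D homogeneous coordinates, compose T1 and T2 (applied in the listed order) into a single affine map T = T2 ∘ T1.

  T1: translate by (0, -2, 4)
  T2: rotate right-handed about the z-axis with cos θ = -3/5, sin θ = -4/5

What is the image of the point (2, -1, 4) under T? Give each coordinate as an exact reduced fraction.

T(p) = (-18/5, 1/5, 8)

T1 translate by (0, -2, 4): (2, -1, 4) → (2, -3, 8)
T2 rotate right-handed about the z-axis with cos θ = -3/5, sin θ = -4/5: (2, -3, 8) → (-18/5, 1/5, 8)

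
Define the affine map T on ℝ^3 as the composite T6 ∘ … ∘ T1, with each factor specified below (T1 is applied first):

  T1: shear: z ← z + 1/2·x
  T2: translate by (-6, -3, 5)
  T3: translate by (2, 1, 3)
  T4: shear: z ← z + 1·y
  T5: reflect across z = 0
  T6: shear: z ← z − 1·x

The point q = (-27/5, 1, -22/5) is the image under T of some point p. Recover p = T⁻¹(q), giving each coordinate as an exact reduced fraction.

p = (-7/5, 3, 3/2)

T1 = [1 0 0 0; 0 1 0 0; 1/2 0 1 0; 0 0 0 1]
T2·T1 = [1 0 0 -6; 0 1 0 -3; 1/2 0 1 5; 0 0 0 1]
T3·…·T1 = [1 0 0 -4; 0 1 0 -2; 1/2 0 1 8; 0 0 0 1]
T4·…·T1 = [1 0 0 -4; 0 1 0 -2; 1/2 1 1 6; 0 0 0 1]
T5·…·T1 = [1 0 0 -4; 0 1 0 -2; -1/2 -1 -1 -6; 0 0 0 1]
T6·…·T1 = [1 0 0 -4; 0 1 0 -2; -3/2 -1 -1 -2; 0 0 0 1]
det M = -1; M⁻¹ = [1 0 0 4; 0 1 0 2; -3/2 -1 -1 -10; 0 0 0 1]
M⁻¹ · (-27/5, 1, -22/5)ᵀ = (-7/5, 3, 3/2)ᵀ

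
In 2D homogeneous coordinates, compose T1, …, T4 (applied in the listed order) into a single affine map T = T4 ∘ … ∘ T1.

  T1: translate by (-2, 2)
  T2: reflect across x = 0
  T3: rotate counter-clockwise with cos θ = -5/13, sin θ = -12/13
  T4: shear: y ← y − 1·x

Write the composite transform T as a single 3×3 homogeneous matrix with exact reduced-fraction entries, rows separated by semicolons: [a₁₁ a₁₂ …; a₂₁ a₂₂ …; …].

T1 = [1 0 -2; 0 1 2; 0 0 1]
T2·T1 = [-1 0 2; 0 1 2; 0 0 1]
T3·…·T1 = [5/13 12/13 14/13; 12/13 -5/13 -34/13; 0 0 1]
T4·…·T1 = [5/13 12/13 14/13; 7/13 -17/13 -48/13; 0 0 1]

T = [5/13 12/13 14/13; 7/13 -17/13 -48/13; 0 0 1]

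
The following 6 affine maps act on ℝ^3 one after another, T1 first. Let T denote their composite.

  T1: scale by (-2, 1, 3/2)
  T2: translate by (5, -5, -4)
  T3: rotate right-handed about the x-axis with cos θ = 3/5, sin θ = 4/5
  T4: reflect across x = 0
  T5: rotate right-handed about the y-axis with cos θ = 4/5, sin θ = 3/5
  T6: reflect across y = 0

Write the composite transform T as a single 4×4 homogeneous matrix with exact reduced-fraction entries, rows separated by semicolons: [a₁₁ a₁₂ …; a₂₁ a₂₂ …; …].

T = [8/5 12/25 27/50 -196/25; 0 -3/5 6/5 -1/5; -6/5 16/25 18/25 -53/25; 0 0 0 1]

T1 = [-2 0 0 0; 0 1 0 0; 0 0 3/2 0; 0 0 0 1]
T2·T1 = [-2 0 0 5; 0 1 0 -5; 0 0 3/2 -4; 0 0 0 1]
T3·…·T1 = [-2 0 0 5; 0 3/5 -6/5 1/5; 0 4/5 9/10 -32/5; 0 0 0 1]
T4·…·T1 = [2 0 0 -5; 0 3/5 -6/5 1/5; 0 4/5 9/10 -32/5; 0 0 0 1]
T5·…·T1 = [8/5 12/25 27/50 -196/25; 0 3/5 -6/5 1/5; -6/5 16/25 18/25 -53/25; 0 0 0 1]
T6·…·T1 = [8/5 12/25 27/50 -196/25; 0 -3/5 6/5 -1/5; -6/5 16/25 18/25 -53/25; 0 0 0 1]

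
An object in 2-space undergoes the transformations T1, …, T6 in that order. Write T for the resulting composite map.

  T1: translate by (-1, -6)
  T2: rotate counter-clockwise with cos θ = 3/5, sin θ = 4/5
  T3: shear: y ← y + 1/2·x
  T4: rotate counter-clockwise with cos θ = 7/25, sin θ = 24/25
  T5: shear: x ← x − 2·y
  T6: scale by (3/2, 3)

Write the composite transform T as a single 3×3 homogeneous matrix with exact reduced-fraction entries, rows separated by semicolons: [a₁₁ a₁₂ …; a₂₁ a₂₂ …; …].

T = [-498/125 189/125 -636/125; 663/250 -267/125 2541/250; 0 0 1]

T1 = [1 0 -1; 0 1 -6; 0 0 1]
T2·T1 = [3/5 -4/5 21/5; 4/5 3/5 -22/5; 0 0 1]
T3·…·T1 = [3/5 -4/5 21/5; 11/10 1/5 -23/10; 0 0 1]
T4·…·T1 = [-111/125 -52/125 423/125; 221/250 -89/125 847/250; 0 0 1]
T5·…·T1 = [-332/125 126/125 -424/125; 221/250 -89/125 847/250; 0 0 1]
T6·…·T1 = [-498/125 189/125 -636/125; 663/250 -267/125 2541/250; 0 0 1]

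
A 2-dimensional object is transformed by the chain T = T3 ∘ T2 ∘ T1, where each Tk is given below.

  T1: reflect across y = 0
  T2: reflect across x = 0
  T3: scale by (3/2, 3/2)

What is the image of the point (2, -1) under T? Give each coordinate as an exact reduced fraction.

T1 reflect across y = 0: (2, -1) → (2, 1)
T2 reflect across x = 0: (2, 1) → (-2, 1)
T3 scale by (3/2, 3/2): (-2, 1) → (-3, 3/2)

T(p) = (-3, 3/2)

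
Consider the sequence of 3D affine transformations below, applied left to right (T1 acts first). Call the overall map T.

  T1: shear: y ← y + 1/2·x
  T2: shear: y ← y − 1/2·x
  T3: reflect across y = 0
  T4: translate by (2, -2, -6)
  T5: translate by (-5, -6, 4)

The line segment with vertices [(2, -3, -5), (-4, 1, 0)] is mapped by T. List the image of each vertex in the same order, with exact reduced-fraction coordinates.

T1 shear: y ← y + 1/2·x: (2, -3, -5) → (2, -2, -5); (-4, 1, 0) → (-4, -1, 0)
T2 shear: y ← y − 1/2·x: (2, -2, -5) → (2, -3, -5); (-4, -1, 0) → (-4, 1, 0)
T3 reflect across y = 0: (2, -3, -5) → (2, 3, -5); (-4, 1, 0) → (-4, -1, 0)
T4 translate by (2, -2, -6): (2, 3, -5) → (4, 1, -11); (-4, -1, 0) → (-2, -3, -6)
T5 translate by (-5, -6, 4): (4, 1, -11) → (-1, -5, -7); (-2, -3, -6) → (-7, -9, -2)

image vertices: (-1, -5, -7), (-7, -9, -2)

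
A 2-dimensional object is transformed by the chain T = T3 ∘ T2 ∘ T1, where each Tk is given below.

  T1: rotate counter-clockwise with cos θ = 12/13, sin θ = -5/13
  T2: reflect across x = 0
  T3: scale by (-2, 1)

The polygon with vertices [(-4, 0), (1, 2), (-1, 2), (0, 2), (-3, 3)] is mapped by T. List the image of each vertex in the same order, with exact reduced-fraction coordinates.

image vertices: (-96/13, 20/13), (44/13, 19/13), (-4/13, 29/13), (20/13, 24/13), (-42/13, 51/13)

T1 rotate counter-clockwise with cos θ = 12/13, sin θ = -5/13: (-4, 0) → (-48/13, 20/13); (1, 2) → (22/13, 19/13); (-1, 2) → (-2/13, 29/13); (0, 2) → (10/13, 24/13); (-3, 3) → (-21/13, 51/13)
T2 reflect across x = 0: (-48/13, 20/13) → (48/13, 20/13); (22/13, 19/13) → (-22/13, 19/13); (-2/13, 29/13) → (2/13, 29/13); (10/13, 24/13) → (-10/13, 24/13); (-21/13, 51/13) → (21/13, 51/13)
T3 scale by (-2, 1): (48/13, 20/13) → (-96/13, 20/13); (-22/13, 19/13) → (44/13, 19/13); (2/13, 29/13) → (-4/13, 29/13); (-10/13, 24/13) → (20/13, 24/13); (21/13, 51/13) → (-42/13, 51/13)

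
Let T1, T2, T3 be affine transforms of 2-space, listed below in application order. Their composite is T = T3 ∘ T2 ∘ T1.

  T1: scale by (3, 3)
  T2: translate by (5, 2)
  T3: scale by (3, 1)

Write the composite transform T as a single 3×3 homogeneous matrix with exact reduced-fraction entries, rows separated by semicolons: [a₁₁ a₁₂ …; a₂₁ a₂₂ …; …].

T = [9 0 15; 0 3 2; 0 0 1]

T1 = [3 0 0; 0 3 0; 0 0 1]
T2·T1 = [3 0 5; 0 3 2; 0 0 1]
T3·…·T1 = [9 0 15; 0 3 2; 0 0 1]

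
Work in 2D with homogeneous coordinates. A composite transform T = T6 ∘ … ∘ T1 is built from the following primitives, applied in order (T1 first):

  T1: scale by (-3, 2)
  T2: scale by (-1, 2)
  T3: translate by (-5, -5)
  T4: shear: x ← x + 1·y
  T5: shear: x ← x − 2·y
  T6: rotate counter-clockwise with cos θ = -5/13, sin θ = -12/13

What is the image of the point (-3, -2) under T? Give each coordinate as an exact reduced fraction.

T1 scale by (-3, 2): (-3, -2) → (9, -4)
T2 scale by (-1, 2): (9, -4) → (-9, -8)
T3 translate by (-5, -5): (-9, -8) → (-14, -13)
T4 shear: x ← x + 1·y: (-14, -13) → (-27, -13)
T5 shear: x ← x − 2·y: (-27, -13) → (-1, -13)
T6 rotate counter-clockwise with cos θ = -5/13, sin θ = -12/13: (-1, -13) → (-151/13, 77/13)

T(p) = (-151/13, 77/13)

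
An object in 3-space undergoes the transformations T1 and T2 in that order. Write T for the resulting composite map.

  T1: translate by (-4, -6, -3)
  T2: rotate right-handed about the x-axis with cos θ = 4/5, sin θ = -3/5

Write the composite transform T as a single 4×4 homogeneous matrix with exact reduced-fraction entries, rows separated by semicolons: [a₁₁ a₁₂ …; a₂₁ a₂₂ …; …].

T = [1 0 0 -4; 0 4/5 3/5 -33/5; 0 -3/5 4/5 6/5; 0 0 0 1]

T1 = [1 0 0 -4; 0 1 0 -6; 0 0 1 -3; 0 0 0 1]
T2·T1 = [1 0 0 -4; 0 4/5 3/5 -33/5; 0 -3/5 4/5 6/5; 0 0 0 1]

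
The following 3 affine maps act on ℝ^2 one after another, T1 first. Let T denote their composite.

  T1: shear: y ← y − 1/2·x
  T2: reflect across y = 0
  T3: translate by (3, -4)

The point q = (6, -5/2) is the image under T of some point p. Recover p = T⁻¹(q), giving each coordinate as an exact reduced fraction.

T1 = [1 0 0; -1/2 1 0; 0 0 1]
T2·T1 = [1 0 0; 1/2 -1 0; 0 0 1]
T3·…·T1 = [1 0 3; 1/2 -1 -4; 0 0 1]
det M = -1; M⁻¹ = [1 0 -3; 1/2 -1 -11/2; 0 0 1]
M⁻¹ · (6, -5/2)ᵀ = (3, 0)ᵀ

p = (3, 0)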